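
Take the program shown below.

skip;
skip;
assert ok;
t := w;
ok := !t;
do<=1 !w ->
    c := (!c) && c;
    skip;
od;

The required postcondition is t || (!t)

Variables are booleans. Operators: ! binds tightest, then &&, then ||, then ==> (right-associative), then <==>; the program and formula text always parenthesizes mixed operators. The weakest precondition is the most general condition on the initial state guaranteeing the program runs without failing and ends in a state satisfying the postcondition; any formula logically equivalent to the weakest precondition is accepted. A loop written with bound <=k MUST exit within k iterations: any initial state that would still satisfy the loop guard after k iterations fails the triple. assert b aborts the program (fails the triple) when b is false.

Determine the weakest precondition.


Working backward. After the program, the postcondition t || (!t) must hold; in canonical form it is true.
Before the loop (bound <=1), unroll the exhaustion recursion (WP_0 = exit-now case; WP_j = one more guarded iteration, up to j = 1):
  WP_0: w
  WP_1: (!w) ==> w
So before the loop: (!w) ==> w
Before ok := !t: (!w) ==> w
Before t := w: (!w) ==> w
Before assert ok: ok && ((!w) ==> w)
Before skip: ok && ((!w) ==> w)
Before skip: ok && ((!w) ==> w)
Answer: WP = ok && ((!w) ==> w)


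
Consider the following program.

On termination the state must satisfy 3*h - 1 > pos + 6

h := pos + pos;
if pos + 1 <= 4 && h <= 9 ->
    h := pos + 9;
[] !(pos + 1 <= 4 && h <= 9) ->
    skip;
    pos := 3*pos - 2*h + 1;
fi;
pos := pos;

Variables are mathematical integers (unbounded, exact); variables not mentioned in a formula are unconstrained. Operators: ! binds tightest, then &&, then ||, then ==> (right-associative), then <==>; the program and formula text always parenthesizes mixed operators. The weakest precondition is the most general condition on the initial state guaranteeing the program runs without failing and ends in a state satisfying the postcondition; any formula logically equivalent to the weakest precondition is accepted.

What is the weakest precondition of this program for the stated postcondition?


Working backward. After the program, the postcondition 3*h - 1 > pos + 6 must hold; in canonical form it is 3*h > pos + 7.
Before pos := pos: 3*h > pos + 7
Then branch requires 2*pos > -20; else branch requires 5*h > 3*pos + 8.
Before the if: ((pos <= 3 && h <= 9) ==> 2*pos > -20) && ((!(pos <= 3 && h <= 9)) ==> 5*h > 3*pos + 8)
Before h := pos + pos: ((pos <= 3 && 2*pos <= 9) ==> 2*pos > -20) && ((!(pos <= 3 && 2*pos <= 9)) ==> 7*pos > 8)
Answer: WP = ((pos <= 3 && 2*pos <= 9) ==> 2*pos > -20) && ((!(pos <= 3 && 2*pos <= 9)) ==> 7*pos > 8)


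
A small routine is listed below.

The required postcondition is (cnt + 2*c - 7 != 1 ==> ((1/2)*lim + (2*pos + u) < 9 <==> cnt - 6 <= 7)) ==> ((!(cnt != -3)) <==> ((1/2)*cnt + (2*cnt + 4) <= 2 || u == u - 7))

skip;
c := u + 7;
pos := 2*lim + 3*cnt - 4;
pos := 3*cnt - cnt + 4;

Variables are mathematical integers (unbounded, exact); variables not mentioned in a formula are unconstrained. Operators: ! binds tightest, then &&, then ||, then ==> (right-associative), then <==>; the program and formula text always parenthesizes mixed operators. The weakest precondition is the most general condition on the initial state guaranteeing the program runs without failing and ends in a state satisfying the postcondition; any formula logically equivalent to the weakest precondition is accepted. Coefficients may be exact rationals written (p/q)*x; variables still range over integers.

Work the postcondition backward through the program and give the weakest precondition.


Working backward. After the program, the postcondition (cnt + 2*c - 7 != 1 ==> ((1/2)*lim + (2*pos + u) < 9 <==> cnt - 6 <= 7)) ==> ((!(cnt != -3)) <==> ((1/2)*cnt + (2*cnt + 4) <= 2 || u == u - 7)) must hold; in canonical form it is (2*c + cnt != 8 ==> ((1/2)*lim + 2*pos + u < 9 <==> cnt <= 13)) ==> ((!(cnt != -3)) <==> (5/2)*cnt <= -2).
Before pos := 3*cnt - cnt + 4: (2*c + cnt != 8 ==> (4*cnt + (1/2)*lim + u < 1 <==> cnt <= 13)) ==> ((!(cnt != -3)) <==> (5/2)*cnt <= -2)
Before pos := 2*lim + 3*cnt - 4: (2*c + cnt != 8 ==> (4*cnt + (1/2)*lim + u < 1 <==> cnt <= 13)) ==> ((!(cnt != -3)) <==> (5/2)*cnt <= -2)
Before c := u + 7: (cnt + 2*u != -6 ==> (4*cnt + (1/2)*lim + u < 1 <==> cnt <= 13)) ==> ((!(cnt != -3)) <==> (5/2)*cnt <= -2)
Before skip: (cnt + 2*u != -6 ==> (4*cnt + (1/2)*lim + u < 1 <==> cnt <= 13)) ==> ((!(cnt != -3)) <==> (5/2)*cnt <= -2)
Answer: WP = (cnt + 2*u != -6 ==> (4*cnt + (1/2)*lim + u < 1 <==> cnt <= 13)) ==> ((!(cnt != -3)) <==> (5/2)*cnt <= -2)


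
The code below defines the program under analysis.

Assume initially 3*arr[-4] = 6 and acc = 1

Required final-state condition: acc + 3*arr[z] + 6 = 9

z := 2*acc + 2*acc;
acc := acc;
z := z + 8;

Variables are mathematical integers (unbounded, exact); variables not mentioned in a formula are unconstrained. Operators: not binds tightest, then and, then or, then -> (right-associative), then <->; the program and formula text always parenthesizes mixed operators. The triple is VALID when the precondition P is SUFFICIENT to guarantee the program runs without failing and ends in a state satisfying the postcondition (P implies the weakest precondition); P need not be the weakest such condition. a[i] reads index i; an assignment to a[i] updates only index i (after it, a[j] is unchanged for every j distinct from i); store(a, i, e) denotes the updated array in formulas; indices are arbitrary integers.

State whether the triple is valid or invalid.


Working backward. After the program, the postcondition acc + 3*arr[z] + 6 = 9 must hold; in canonical form it is 3*arr[z] + acc = 3.
Before z := z + 8: 3*arr[z + 8] + acc = 3
Before acc := acc: 3*arr[z + 8] + acc = 3
Before z := 2*acc + 2*acc: 3*arr[4*acc + 8] + acc = 3
The weakest precondition is 3*arr[4*acc + 8] + acc = 3.
Check whether 3*arr[-4] = 6 and acc = 1 implies it.
Countermodel: at the initial state acc = 1, arr = {[-4] = 2, [12] = 2, elsewhere 2}, the precondition holds but the weakest precondition fails.
Answer: invalid


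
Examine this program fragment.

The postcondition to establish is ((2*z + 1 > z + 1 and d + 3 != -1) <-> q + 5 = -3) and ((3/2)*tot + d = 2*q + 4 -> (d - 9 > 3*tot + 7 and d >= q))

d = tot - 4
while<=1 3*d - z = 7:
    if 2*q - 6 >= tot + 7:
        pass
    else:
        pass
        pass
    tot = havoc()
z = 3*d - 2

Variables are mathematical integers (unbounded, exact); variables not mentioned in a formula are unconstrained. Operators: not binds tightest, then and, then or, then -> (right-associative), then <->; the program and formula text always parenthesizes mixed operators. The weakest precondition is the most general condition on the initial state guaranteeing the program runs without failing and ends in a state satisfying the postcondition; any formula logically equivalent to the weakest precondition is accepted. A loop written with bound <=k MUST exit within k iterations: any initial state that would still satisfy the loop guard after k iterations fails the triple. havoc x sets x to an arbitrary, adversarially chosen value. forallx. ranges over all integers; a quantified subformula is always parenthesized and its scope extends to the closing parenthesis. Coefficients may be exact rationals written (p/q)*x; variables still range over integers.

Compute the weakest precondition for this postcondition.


Working backward. After the program, the postcondition ((2*z + 1 > z + 1 and d + 3 != -1) <-> q + 5 = -3) and ((3/2)*tot + d = 2*q + 4 -> (d - 9 > 3*tot + 7 and d >= q)) must hold; in canonical form it is ((z > 0 and d != -4) <-> q = -8) and (d + (3/2)*tot = 2*q + 4 -> (d > 3*tot + 16 and d >= q)).
Before z := 3*d - 2: ((3*d > 2 and d != -4) <-> q = -8) and (d + (3/2)*tot = 2*q + 4 -> (d > 3*tot + 16 and d >= q))
Before the loop (bound <=1), unroll the exhaustion recursion (WP_0 = exit-now case; WP_j = one more guarded iteration, up to j = 1):
  WP_0: (not (3*d = z + 7)) and ((3*d > 2 and d != -4) <-> q = -8) and (d + (3/2)*tot = 2*q + 4 -> (d > 3*tot + 16 and d >= q))
  WP_1: (3*d = z + 7 -> ((2*q >= tot + 13 -> (forall tot_1. ((not (3*d = z + 7)) and ((3*d > 2 and d != -4) <-> q = -8) and (d + (3/2)*tot_1 = 2*q + 4 -> (d > 3*tot_1 + 16 and d >= q))))) and ((not (2*q >= tot + 13)) -> (forall tot_1. ((not (3*d = z + 7)) and ((3*d > 2 and d != -4) <-> q = -8) and (d + (3/2)*tot_1 = 2*q + 4 -> (d > 3*tot_1 + 16 and d >= q))))))) and ((not (3*d = z + 7)) -> (((3*d > 2 and d != -4) <-> q = -8) and (d + (3/2)*tot = 2*q + 4 -> (d > 3*tot + 16 and d >= q))))
So before the loop: (3*d = z + 7 -> ((2*q >= tot + 13 -> (forall tot_1. ((not (3*d = z + 7)) and ((3*d > 2 and d != -4) <-> q = -8) and (d + (3/2)*tot_1 = 2*q + 4 -> (d > 3*tot_1 + 16 and d >= q))))) and ((not (2*q >= tot + 13)) -> (forall tot_1. ((not (3*d = z + 7)) and ((3*d > 2 and d != -4) <-> q = -8) and (d + (3/2)*tot_1 = 2*q + 4 -> (d > 3*tot_1 + 16 and d >= q))))))) and ((not (3*d = z + 7)) -> (((3*d > 2 and d != -4) <-> q = -8) and (d + (3/2)*tot = 2*q + 4 -> (d > 3*tot + 16 and d >= q))))
Before d := tot - 4: (3*tot = z + 19 -> ((2*q >= tot + 13 -> (forall tot_1. ((not (3*tot = z + 19)) and ((3*tot > 14 and tot != 0) <-> q = -8) and (tot + (3/2)*tot_1 = 2*q + 8 -> (tot > 3*tot_1 + 20 and tot >= q + 4))))) and ((not (2*q >= tot + 13)) -> (forall tot_1. ((not (3*tot = z + 19)) and ((3*tot > 14 and tot != 0) <-> q = -8) and (tot + (3/2)*tot_1 = 2*q + 8 -> (tot > 3*tot_1 + 20 and tot >= q + 4))))))) and ((not (3*tot = z + 19)) -> (((3*tot > 14 and tot != 0) <-> q = -8) and ((5/2)*tot = 2*q + 8 -> (2*tot < -20 and tot >= q + 4))))
Answer: WP = (3*tot = z + 19 -> ((2*q >= tot + 13 -> (forall tot_1. ((not (3*tot = z + 19)) and ((3*tot > 14 and tot != 0) <-> q = -8) and (tot + (3/2)*tot_1 = 2*q + 8 -> (tot > 3*tot_1 + 20 and tot >= q + 4))))) and ((not (2*q >= tot + 13)) -> (forall tot_1. ((not (3*tot = z + 19)) and ((3*tot > 14 and tot != 0) <-> q = -8) and (tot + (3/2)*tot_1 = 2*q + 8 -> (tot > 3*tot_1 + 20 and tot >= q + 4))))))) and ((not (3*tot = z + 19)) -> (((3*tot > 14 and tot != 0) <-> q = -8) and ((5/2)*tot = 2*q + 8 -> (2*tot < -20 and tot >= q + 4))))


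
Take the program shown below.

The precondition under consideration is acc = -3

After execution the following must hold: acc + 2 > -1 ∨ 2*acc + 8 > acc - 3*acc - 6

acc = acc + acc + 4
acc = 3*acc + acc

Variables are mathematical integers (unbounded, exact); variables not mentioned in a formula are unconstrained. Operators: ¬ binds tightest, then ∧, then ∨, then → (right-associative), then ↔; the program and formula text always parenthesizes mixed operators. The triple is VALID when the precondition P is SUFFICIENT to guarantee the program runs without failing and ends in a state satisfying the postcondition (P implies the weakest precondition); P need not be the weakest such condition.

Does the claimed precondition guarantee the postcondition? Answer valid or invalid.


Working backward. After the program, the postcondition acc + 2 > -1 ∨ 2*acc + 8 > acc - 3*acc - 6 must hold; in canonical form it is acc > -3 ∨ 4*acc > -14.
Before acc := 3*acc + acc: 4*acc > -3 ∨ 16*acc > -14
Before acc := acc + acc + 4: 8*acc > -19 ∨ 32*acc > -78
The weakest precondition is 8*acc > -19 ∨ 32*acc > -78.
Check whether acc = -3 implies it.
Countermodel: at the initial state acc = -3, the precondition holds but the weakest precondition fails.
Answer: invalid


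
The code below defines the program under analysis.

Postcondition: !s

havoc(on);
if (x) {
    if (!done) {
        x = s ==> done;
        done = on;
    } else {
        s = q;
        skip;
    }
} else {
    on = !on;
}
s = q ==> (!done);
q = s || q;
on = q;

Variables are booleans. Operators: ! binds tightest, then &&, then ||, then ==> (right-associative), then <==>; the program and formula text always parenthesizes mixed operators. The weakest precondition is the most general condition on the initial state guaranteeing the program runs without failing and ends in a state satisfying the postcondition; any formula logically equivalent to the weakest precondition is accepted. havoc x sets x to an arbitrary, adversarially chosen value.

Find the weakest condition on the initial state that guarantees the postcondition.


Working backward. After the program, !s must hold.
Before on := q: !s
Before q := s || q: !s
Before s := q ==> (!done): !(q ==> (!done))
Then branch requires ((!done) ==> (!(q ==> (!on)))) && (done ==> (!(q ==> (!done)))); else branch requires !(q ==> (!done)).
Before the if: (x ==> (((!done) ==> (!(q ==> (!on)))) && (done ==> (!(q ==> (!done)))))) && ((!x) ==> (!(q ==> (!done))))
Before havoc on: (x ==> (((!done) ==> q) && (done ==> (!(q ==> (!done)))))) && ((!x) ==> (!(q ==> (!done)))) && (x ==> (done && (done ==> (!(q ==> (!done))))))
Answer: WP = (x ==> (((!done) ==> q) && (done ==> (!(q ==> (!done)))))) && ((!x) ==> (!(q ==> (!done)))) && (x ==> (done && (done ==> (!(q ==> (!done))))))


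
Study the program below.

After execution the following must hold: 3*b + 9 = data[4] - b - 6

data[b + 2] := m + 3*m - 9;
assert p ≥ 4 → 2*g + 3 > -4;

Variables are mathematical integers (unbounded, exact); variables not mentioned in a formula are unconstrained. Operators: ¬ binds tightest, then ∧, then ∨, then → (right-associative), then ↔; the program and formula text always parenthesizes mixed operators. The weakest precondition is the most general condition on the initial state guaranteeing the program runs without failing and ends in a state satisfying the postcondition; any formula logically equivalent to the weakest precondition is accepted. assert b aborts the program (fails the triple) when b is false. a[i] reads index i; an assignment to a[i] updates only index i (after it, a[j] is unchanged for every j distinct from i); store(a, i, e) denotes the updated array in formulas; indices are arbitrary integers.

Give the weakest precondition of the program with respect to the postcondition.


Working backward. After the program, the postcondition 3*b + 9 = data[4] - b - 6 must hold; in canonical form it is 4*b = data[4] - 15.
Before assert p ≥ 4 → 2*g + 3 > -4: (p ≥ 4 → 2*g > -7) ∧ 4*b = data[4] - 15
Before data[b + 2] := m + 3*m - 9: (p ≥ 4 → 2*g > -7) ∧ 4*b = store(data, b + 2, 4*m - 9)[4] - 15
Answer: WP = (p ≥ 4 → 2*g > -7) ∧ 4*b = store(data, b + 2, 4*m - 9)[4] - 15


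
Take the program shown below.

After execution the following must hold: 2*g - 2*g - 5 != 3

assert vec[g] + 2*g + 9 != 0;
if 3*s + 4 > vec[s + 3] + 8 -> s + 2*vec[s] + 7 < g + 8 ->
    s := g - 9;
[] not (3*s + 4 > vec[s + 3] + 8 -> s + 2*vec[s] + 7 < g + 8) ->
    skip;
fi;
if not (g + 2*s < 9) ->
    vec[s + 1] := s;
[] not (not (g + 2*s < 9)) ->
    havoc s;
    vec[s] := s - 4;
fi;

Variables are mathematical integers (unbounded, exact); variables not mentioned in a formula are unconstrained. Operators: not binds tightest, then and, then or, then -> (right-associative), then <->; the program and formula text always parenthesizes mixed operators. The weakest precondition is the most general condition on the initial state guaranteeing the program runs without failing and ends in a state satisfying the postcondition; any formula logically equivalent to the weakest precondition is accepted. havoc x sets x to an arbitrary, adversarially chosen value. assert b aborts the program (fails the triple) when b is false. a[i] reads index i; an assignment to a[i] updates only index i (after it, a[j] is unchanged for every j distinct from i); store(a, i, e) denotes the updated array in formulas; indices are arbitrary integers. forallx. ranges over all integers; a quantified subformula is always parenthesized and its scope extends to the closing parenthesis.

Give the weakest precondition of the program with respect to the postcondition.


Working backward. After the program, the postcondition 2*g - 2*g - 5 != 3 must hold; in canonical form it is true.
Then branch requires true; else branch requires true.
Before the if: true
Then branch requires true; else branch requires true.
Before the if: true
Before assert vec[g] + 2*g + 9 != 0: vec[g] + 2*g != -9
Answer: WP = vec[g] + 2*g != -9


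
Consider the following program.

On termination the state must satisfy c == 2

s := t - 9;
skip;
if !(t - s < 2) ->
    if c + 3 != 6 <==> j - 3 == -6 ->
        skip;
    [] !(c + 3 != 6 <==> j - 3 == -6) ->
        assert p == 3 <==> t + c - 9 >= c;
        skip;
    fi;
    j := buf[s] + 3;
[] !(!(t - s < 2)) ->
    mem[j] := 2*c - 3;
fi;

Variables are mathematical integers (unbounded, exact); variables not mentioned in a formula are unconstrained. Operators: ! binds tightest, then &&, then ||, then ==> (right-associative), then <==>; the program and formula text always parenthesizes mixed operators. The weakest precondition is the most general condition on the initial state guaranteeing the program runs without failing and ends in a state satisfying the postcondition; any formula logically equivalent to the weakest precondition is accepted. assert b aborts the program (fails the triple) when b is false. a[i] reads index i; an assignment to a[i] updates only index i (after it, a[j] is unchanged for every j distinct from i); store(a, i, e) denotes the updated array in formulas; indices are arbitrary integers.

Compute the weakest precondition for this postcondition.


Working backward. After the program, c == 2 must hold.
Then branch requires ((c != 3 <==> j == -3) ==> c == 2) && ((!(c != 3 <==> j == -3)) ==> ((p == 3 <==> t >= 9) && c == 2)); else branch requires c == 2.
Before the if: ((!(t < s + 2)) ==> (((c != 3 <==> j == -3) ==> c == 2) && ((!(c != 3 <==> j == -3)) ==> ((p == 3 <==> t >= 9) && c == 2)))) && (t < s + 2 ==> c == 2)
Before skip: ((!(t < s + 2)) ==> (((c != 3 <==> j == -3) ==> c == 2) && ((!(c != 3 <==> j == -3)) ==> ((p == 3 <==> t >= 9) && c == 2)))) && (t < s + 2 ==> c == 2)
Before s := t - 9: ((c != 3 <==> j == -3) ==> c == 2) && ((!(c != 3 <==> j == -3)) ==> ((p == 3 <==> t >= 9) && c == 2))
Answer: WP = ((c != 3 <==> j == -3) ==> c == 2) && ((!(c != 3 <==> j == -3)) ==> ((p == 3 <==> t >= 9) && c == 2))


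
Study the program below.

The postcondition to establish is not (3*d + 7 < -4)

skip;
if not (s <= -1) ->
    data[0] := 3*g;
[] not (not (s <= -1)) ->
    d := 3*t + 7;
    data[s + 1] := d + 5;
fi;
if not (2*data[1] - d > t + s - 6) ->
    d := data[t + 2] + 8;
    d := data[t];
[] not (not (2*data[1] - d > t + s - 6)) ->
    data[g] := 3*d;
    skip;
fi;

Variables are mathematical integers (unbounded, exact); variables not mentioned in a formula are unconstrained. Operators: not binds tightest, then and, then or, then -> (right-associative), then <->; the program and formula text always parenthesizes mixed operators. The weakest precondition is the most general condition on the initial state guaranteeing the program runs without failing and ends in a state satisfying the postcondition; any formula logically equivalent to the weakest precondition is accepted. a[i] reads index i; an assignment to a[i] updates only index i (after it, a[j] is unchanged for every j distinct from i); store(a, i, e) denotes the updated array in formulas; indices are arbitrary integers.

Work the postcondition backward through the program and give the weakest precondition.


Working backward. After the program, the postcondition not (3*d + 7 < -4) must hold; in canonical form it is not (3*d < -11).
Then branch requires not (3*data[t] < -11); else branch requires not (3*d < -11).
Before the if: ((not (2*data[1] > d + s + t - 6)) -> (not (3*data[t] < -11))) and (2*data[1] > d + s + t - 6 -> (not (3*d < -11)))
Then branch requires ((not (2*data[1] > d + s + t - 6)) -> (not (3*store(data, 0, 3*g)[t] < -11))) and (2*data[1] > d + s + t - 6 -> (not (3*d < -11))); else branch requires ((not (2*store(data, s + 1, 3*t + 12)[1] > s + 4*t + 1)) -> (not (3*store(data, s + 1, 3*t + 12)[t] < -11))) and (2*store(data, s + 1, 3*t + 12)[1] > s + 4*t + 1 -> (not (9*t < -32))).
Before the if: ((not (s <= -1)) -> (((not (2*data[1] > d + s + t - 6)) -> (not (3*store(data, 0, 3*g)[t] < -11))) and (2*data[1] > d + s + t - 6 -> (not (3*d < -11))))) and (s <= -1 -> (((not (2*store(data, s + 1, 3*t + 12)[1] > s + 4*t + 1)) -> (not (3*store(data, s + 1, 3*t + 12)[t] < -11))) and (2*store(data, s + 1, 3*t + 12)[1] > s + 4*t + 1 -> (not (9*t < -32)))))
Before skip: ((not (s <= -1)) -> (((not (2*data[1] > d + s + t - 6)) -> (not (3*store(data, 0, 3*g)[t] < -11))) and (2*data[1] > d + s + t - 6 -> (not (3*d < -11))))) and (s <= -1 -> (((not (2*store(data, s + 1, 3*t + 12)[1] > s + 4*t + 1)) -> (not (3*store(data, s + 1, 3*t + 12)[t] < -11))) and (2*store(data, s + 1, 3*t + 12)[1] > s + 4*t + 1 -> (not (9*t < -32)))))
Answer: WP = ((not (s <= -1)) -> (((not (2*data[1] > d + s + t - 6)) -> (not (3*store(data, 0, 3*g)[t] < -11))) and (2*data[1] > d + s + t - 6 -> (not (3*d < -11))))) and (s <= -1 -> (((not (2*store(data, s + 1, 3*t + 12)[1] > s + 4*t + 1)) -> (not (3*store(data, s + 1, 3*t + 12)[t] < -11))) and (2*store(data, s + 1, 3*t + 12)[1] > s + 4*t + 1 -> (not (9*t < -32)))))


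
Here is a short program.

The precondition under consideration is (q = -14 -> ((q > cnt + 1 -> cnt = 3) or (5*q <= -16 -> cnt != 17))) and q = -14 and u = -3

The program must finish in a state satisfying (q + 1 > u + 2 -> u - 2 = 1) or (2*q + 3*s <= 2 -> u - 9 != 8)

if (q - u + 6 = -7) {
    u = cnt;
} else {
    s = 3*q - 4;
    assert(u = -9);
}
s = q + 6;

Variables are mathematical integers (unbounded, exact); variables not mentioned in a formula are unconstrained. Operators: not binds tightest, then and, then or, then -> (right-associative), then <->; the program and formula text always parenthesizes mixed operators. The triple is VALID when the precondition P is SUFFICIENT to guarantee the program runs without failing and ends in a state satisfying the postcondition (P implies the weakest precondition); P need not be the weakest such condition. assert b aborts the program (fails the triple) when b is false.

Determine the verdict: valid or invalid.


Working backward. After the program, the postcondition (q + 1 > u + 2 -> u - 2 = 1) or (2*q + 3*s <= 2 -> u - 9 != 8) must hold; in canonical form it is (q > u + 1 -> u = 3) or (2*q + 3*s <= 2 -> u != 17).
Before s := q + 6: (q > u + 1 -> u = 3) or (5*q <= -16 -> u != 17)
Then branch requires (q > cnt + 1 -> cnt = 3) or (5*q <= -16 -> cnt != 17); else branch requires u = -9 and ((q > u + 1 -> u = 3) or (5*q <= -16 -> u != 17)).
Before the if: (q = u - 13 -> ((q > cnt + 1 -> cnt = 3) or (5*q <= -16 -> cnt != 17))) and ((not (q = u - 13)) -> (u = -9 and ((q > u + 1 -> u = 3) or (5*q <= -16 -> u != 17))))
The weakest precondition is (q = u - 13 -> ((q > cnt + 1 -> cnt = 3) or (5*q <= -16 -> cnt != 17))) and ((not (q = u - 13)) -> (u = -9 and ((q > u + 1 -> u = 3) or (5*q <= -16 -> u != 17)))).
Check whether (q = -14 -> ((q > cnt + 1 -> cnt = 3) or (5*q <= -16 -> cnt != 17))) and q = -14 and u = -3 implies it.
Countermodel: at the initial state cnt = 0, q = -14, u = -3, the precondition holds but the weakest precondition fails.
Answer: invalid


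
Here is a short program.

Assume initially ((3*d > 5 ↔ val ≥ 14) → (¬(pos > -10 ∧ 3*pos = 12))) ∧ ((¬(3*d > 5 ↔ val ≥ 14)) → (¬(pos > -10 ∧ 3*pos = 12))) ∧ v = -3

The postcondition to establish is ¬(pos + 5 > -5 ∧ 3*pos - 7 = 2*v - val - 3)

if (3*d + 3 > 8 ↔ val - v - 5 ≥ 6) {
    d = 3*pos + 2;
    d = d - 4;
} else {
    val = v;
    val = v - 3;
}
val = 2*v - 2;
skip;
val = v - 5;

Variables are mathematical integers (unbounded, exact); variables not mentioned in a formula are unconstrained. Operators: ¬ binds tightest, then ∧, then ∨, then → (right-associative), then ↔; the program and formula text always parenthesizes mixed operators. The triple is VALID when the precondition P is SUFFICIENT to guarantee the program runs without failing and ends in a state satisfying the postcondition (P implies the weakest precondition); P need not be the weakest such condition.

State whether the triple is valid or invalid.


Working backward. After the program, the postcondition ¬(pos + 5 > -5 ∧ 3*pos - 7 = 2*v - val - 3) must hold; in canonical form it is ¬(pos > -10 ∧ 3*pos + val = 2*v + 4).
Before val := v - 5: ¬(pos > -10 ∧ 3*pos = v + 9)
Before skip: ¬(pos > -10 ∧ 3*pos = v + 9)
Before val := 2*v - 2: ¬(pos > -10 ∧ 3*pos = v + 9)
Then branch requires ¬(pos > -10 ∧ 3*pos = v + 9); else branch requires ¬(pos > -10 ∧ 3*pos = v + 9).
Before the if: ((3*d > 5 ↔ val ≥ v + 11) → (¬(pos > -10 ∧ 3*pos = v + 9))) ∧ ((¬(3*d > 5 ↔ val ≥ v + 11)) → (¬(pos > -10 ∧ 3*pos = v + 9)))
The weakest precondition is ((3*d > 5 ↔ val ≥ v + 11) → (¬(pos > -10 ∧ 3*pos = v + 9))) ∧ ((¬(3*d > 5 ↔ val ≥ v + 11)) → (¬(pos > -10 ∧ 3*pos = v + 9))).
Check whether ((3*d > 5 ↔ val ≥ 14) → (¬(pos > -10 ∧ 3*pos = 12))) ∧ ((¬(3*d > 5 ↔ val ≥ 14)) → (¬(pos > -10 ∧ 3*pos = 12))) ∧ v = -3 implies it.
Countermodel: at the initial state d = 1, pos = 2, v = -3, val = 0, the precondition holds but the weakest precondition fails.
Answer: invalid


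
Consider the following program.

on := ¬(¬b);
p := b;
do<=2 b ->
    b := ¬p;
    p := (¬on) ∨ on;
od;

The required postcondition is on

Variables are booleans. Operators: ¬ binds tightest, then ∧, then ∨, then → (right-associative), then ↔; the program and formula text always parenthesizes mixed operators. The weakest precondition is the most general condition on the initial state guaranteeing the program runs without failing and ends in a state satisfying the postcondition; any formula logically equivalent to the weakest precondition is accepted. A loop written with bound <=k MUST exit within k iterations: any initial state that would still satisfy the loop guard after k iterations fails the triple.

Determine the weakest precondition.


Working backward. After the program, on must hold.
Before the loop (bound <=2), unroll the exhaustion recursion (WP_0 = exit-now case; WP_j = one more guarded iteration, up to j = 2):
  WP_0: (¬b) ∧ on
  WP_1: (b → (p ∧ on)) ∧ ((¬b) → on)
  WP_2: (b → (((¬p) → on) ∧ (p → on))) ∧ ((¬b) → on)
So before the loop: (b → (((¬p) → on) ∧ (p → on))) ∧ ((¬b) → on)
Before p := b: (b → (((¬b) → on) ∧ (b → on))) ∧ ((¬b) → on)
Before on := ¬(¬b): (b → ((¬b) → b)) ∧ ((¬b) → b)
Answer: WP = (b → ((¬b) → b)) ∧ ((¬b) → b)


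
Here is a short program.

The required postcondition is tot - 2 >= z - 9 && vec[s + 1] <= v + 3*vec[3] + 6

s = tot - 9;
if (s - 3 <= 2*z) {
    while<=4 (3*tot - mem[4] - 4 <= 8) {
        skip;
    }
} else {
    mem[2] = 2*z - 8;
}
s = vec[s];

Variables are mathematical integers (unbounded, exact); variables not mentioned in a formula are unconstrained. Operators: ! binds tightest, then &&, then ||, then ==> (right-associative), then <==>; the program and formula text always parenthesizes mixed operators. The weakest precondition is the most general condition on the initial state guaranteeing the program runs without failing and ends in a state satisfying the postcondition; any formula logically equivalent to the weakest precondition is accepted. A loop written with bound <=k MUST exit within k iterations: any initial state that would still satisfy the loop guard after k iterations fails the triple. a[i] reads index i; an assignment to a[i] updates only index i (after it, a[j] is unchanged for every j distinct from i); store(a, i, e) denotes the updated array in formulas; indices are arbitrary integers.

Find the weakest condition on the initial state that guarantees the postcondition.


Working backward. After the program, the postcondition tot - 2 >= z - 9 && vec[s + 1] <= v + 3*vec[3] + 6 must hold; in canonical form it is tot >= z - 7 && vec[s + 1] <= 3*vec[3] + v + 6.
Before s := vec[s]: tot >= z - 7 && vec[vec[s] + 1] <= 3*vec[3] + v + 6
Then branch requires (3*tot <= mem[4] + 12 ==> ((3*tot <= mem[4] + 12 ==> ((3*tot <= mem[4] + 12 ==> ((3*tot <= mem[4] + 12 ==> ((!(3*tot <= mem[4] + 12)) && tot >= z - 7 && vec[vec[s] + 1] <= 3*vec[3] + v + 6)) && ((!(3*tot <= mem[4] + 12)) ==> (tot >= z - 7 && vec[vec[s] + 1] <= 3*vec[3] + v + 6)))) && ((!(3*tot <= mem[4] + 12)) ==> (tot >= z - 7 && vec[vec[s] + 1] <= 3*vec[3] + v + 6)))) && ((!(3*tot <= mem[4] + 12)) ==> (tot >= z - 7 && vec[vec[s] + 1] <= 3*vec[3] + v + 6)))) && ((!(3*tot <= mem[4] + 12)) ==> (tot >= z - 7 && vec[vec[s] + 1] <= 3*vec[3] + v + 6)); else branch requires tot >= z - 7 && vec[vec[s] + 1] <= 3*vec[3] + v + 6.
Before the if: (s <= 2*z + 3 ==> ((3*tot <= mem[4] + 12 ==> ((3*tot <= mem[4] + 12 ==> ((3*tot <= mem[4] + 12 ==> ((3*tot <= mem[4] + 12 ==> ((!(3*tot <= mem[4] + 12)) && tot >= z - 7 && vec[vec[s] + 1] <= 3*vec[3] + v + 6)) && ((!(3*tot <= mem[4] + 12)) ==> (tot >= z - 7 && vec[vec[s] + 1] <= 3*vec[3] + v + 6)))) && ((!(3*tot <= mem[4] + 12)) ==> (tot >= z - 7 && vec[vec[s] + 1] <= 3*vec[3] + v + 6)))) && ((!(3*tot <= mem[4] + 12)) ==> (tot >= z - 7 && vec[vec[s] + 1] <= 3*vec[3] + v + 6)))) && ((!(3*tot <= mem[4] + 12)) ==> (tot >= z - 7 && vec[vec[s] + 1] <= 3*vec[3] + v + 6)))) && ((!(s <= 2*z + 3)) ==> (tot >= z - 7 && vec[vec[s] + 1] <= 3*vec[3] + v + 6))
Before s := tot - 9: (tot <= 2*z + 12 ==> ((3*tot <= mem[4] + 12 ==> ((3*tot <= mem[4] + 12 ==> ((3*tot <= mem[4] + 12 ==> ((3*tot <= mem[4] + 12 ==> ((!(3*tot <= mem[4] + 12)) && tot >= z - 7 && vec[vec[tot - 9] + 1] <= 3*vec[3] + v + 6)) && ((!(3*tot <= mem[4] + 12)) ==> (tot >= z - 7 && vec[vec[tot - 9] + 1] <= 3*vec[3] + v + 6)))) && ((!(3*tot <= mem[4] + 12)) ==> (tot >= z - 7 && vec[vec[tot - 9] + 1] <= 3*vec[3] + v + 6)))) && ((!(3*tot <= mem[4] + 12)) ==> (tot >= z - 7 && vec[vec[tot - 9] + 1] <= 3*vec[3] + v + 6)))) && ((!(3*tot <= mem[4] + 12)) ==> (tot >= z - 7 && vec[vec[tot - 9] + 1] <= 3*vec[3] + v + 6)))) && ((!(tot <= 2*z + 12)) ==> (tot >= z - 7 && vec[vec[tot - 9] + 1] <= 3*vec[3] + v + 6))
Answer: WP = (tot <= 2*z + 12 ==> ((3*tot <= mem[4] + 12 ==> ((3*tot <= mem[4] + 12 ==> ((3*tot <= mem[4] + 12 ==> ((3*tot <= mem[4] + 12 ==> ((!(3*tot <= mem[4] + 12)) && tot >= z - 7 && vec[vec[tot - 9] + 1] <= 3*vec[3] + v + 6)) && ((!(3*tot <= mem[4] + 12)) ==> (tot >= z - 7 && vec[vec[tot - 9] + 1] <= 3*vec[3] + v + 6)))) && ((!(3*tot <= mem[4] + 12)) ==> (tot >= z - 7 && vec[vec[tot - 9] + 1] <= 3*vec[3] + v + 6)))) && ((!(3*tot <= mem[4] + 12)) ==> (tot >= z - 7 && vec[vec[tot - 9] + 1] <= 3*vec[3] + v + 6)))) && ((!(3*tot <= mem[4] + 12)) ==> (tot >= z - 7 && vec[vec[tot - 9] + 1] <= 3*vec[3] + v + 6)))) && ((!(tot <= 2*z + 12)) ==> (tot >= z - 7 && vec[vec[tot - 9] + 1] <= 3*vec[3] + v + 6))


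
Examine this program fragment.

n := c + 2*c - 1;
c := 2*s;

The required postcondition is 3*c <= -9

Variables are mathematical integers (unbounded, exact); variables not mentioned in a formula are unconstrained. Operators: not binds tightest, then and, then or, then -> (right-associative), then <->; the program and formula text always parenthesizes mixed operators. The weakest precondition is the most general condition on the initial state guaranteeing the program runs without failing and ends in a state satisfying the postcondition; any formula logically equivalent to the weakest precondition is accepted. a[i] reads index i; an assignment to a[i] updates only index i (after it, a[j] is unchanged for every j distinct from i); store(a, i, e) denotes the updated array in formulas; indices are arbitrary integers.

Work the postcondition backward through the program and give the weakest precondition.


Working backward. After the program, 3*c <= -9 must hold.
Before c := 2*s: 6*s <= -9
Before n := c + 2*c - 1: 6*s <= -9
Answer: WP = 6*s <= -9


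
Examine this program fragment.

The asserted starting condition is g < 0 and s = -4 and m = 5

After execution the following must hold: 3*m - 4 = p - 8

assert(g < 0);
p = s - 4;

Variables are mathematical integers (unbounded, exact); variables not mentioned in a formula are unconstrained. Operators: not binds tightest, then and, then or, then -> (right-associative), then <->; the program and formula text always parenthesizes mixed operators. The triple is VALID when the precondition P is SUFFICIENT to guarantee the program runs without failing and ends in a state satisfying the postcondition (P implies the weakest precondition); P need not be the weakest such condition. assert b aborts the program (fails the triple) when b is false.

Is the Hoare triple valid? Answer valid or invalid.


Working backward. After the program, the postcondition 3*m - 4 = p - 8 must hold; in canonical form it is 3*m = p - 4.
Before p := s - 4: 3*m = s - 8
Before assert g < 0: g < 0 and 3*m = s - 8
The weakest precondition is g < 0 and 3*m = s - 8.
Check whether g < 0 and s = -4 and m = 5 implies it.
Countermodel: at the initial state g = -1, m = 5, s = -4, the precondition holds but the weakest precondition fails.
Answer: invalid


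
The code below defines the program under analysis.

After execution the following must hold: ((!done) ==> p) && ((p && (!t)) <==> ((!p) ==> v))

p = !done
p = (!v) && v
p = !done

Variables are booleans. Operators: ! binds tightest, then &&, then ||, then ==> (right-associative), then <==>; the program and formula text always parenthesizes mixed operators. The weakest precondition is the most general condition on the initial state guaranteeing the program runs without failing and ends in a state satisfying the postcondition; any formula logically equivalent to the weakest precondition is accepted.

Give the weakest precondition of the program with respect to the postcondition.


Working backward. After the program, ((!done) ==> p) && ((p && (!t)) <==> ((!p) ==> v)) must hold.
Before p := !done: ((!done) && (!t)) <==> (done ==> v)
Before p := (!v) && v: ((!done) && (!t)) <==> (done ==> v)
Before p := !done: ((!done) && (!t)) <==> (done ==> v)
Answer: WP = ((!done) && (!t)) <==> (done ==> v)


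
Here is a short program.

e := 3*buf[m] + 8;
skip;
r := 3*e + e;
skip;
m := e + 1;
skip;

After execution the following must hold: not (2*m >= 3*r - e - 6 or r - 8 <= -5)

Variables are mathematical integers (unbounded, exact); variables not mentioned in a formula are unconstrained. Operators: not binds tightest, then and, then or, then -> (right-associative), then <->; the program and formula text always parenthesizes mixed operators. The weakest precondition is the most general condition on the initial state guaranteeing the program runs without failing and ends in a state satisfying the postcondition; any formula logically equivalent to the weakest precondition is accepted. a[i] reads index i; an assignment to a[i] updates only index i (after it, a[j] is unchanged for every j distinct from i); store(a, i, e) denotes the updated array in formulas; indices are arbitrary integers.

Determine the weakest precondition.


Working backward. After the program, the postcondition not (2*m >= 3*r - e - 6 or r - 8 <= -5) must hold; in canonical form it is not (e + 2*m >= 3*r - 6 or r <= 3).
Before skip: not (e + 2*m >= 3*r - 6 or r <= 3)
Before m := e + 1: not (3*e >= 3*r - 8 or r <= 3)
Before skip: not (3*e >= 3*r - 8 or r <= 3)
Before r := 3*e + e: not (9*e <= 8 or 4*e <= 3)
Before skip: not (9*e <= 8 or 4*e <= 3)
Before e := 3*buf[m] + 8: not (27*buf[m] <= -64 or 12*buf[m] <= -29)
Answer: WP = not (27*buf[m] <= -64 or 12*buf[m] <= -29)


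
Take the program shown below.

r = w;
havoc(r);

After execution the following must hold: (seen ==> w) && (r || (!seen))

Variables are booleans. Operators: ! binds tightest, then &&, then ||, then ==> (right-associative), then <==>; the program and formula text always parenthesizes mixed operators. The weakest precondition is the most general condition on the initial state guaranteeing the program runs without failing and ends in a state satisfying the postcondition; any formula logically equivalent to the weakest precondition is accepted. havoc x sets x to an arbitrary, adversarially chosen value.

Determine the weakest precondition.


Working backward. After the program, (seen ==> w) && (r || (!seen)) must hold.
Before havoc r: (seen ==> w) && (!seen)
Before r := w: (seen ==> w) && (!seen)
Answer: WP = (seen ==> w) && (!seen)


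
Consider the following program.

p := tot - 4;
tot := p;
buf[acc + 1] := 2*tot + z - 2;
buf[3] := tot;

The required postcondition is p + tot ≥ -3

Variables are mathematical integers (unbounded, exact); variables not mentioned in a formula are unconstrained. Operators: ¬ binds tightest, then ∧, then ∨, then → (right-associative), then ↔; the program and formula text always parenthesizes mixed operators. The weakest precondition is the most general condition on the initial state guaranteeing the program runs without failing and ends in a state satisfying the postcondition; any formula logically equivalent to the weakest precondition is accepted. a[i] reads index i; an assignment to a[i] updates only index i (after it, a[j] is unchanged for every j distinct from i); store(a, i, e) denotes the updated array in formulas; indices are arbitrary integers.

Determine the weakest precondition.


Working backward. After the program, p + tot ≥ -3 must hold.
Before buf[3] := tot: p + tot ≥ -3
Before buf[acc + 1] := 2*tot + z - 2: p + tot ≥ -3
Before tot := p: 2*p ≥ -3
Before p := tot - 4: 2*tot ≥ 5
Answer: WP = 2*tot ≥ 5


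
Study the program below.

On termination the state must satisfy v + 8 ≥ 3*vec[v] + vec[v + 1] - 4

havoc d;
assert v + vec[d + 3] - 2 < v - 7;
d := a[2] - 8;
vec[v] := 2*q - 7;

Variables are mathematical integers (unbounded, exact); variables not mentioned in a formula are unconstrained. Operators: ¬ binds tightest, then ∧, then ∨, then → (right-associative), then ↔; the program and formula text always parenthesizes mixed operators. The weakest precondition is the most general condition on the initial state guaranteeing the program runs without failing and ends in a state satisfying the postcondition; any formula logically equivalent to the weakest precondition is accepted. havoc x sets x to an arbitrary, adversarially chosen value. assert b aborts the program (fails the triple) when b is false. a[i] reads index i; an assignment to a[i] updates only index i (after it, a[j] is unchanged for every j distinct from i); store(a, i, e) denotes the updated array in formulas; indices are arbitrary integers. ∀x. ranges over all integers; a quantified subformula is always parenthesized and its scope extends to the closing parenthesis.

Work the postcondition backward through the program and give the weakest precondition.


Working backward. After the program, the postcondition v + 8 ≥ 3*vec[v] + vec[v + 1] - 4 must hold; in canonical form it is v ≥ vec[v + 1] + 3*vec[v] - 12.
Before vec[v] := 2*q - 7: v ≥ store(vec, v, 2*q - 7)[v + 1] + 3*store(vec, v, 2*q - 7)[v] - 12
Before d := a[2] - 8: v ≥ store(vec, v, 2*q - 7)[v + 1] + 3*store(vec, v, 2*q - 7)[v] - 12
Before assert v + vec[d + 3] - 2 < v - 7: vec[d + 3] < -5 ∧ v ≥ store(vec, v, 2*q - 7)[v + 1] + 3*store(vec, v, 2*q - 7)[v] - 12
Before havoc d: ∀d_1. (vec[d_1 + 3] < -5 ∧ v ≥ store(vec, v, 2*q - 7)[v + 1] + 3*store(vec, v, 2*q - 7)[v] - 12)
Answer: WP = ∀d_1. (vec[d_1 + 3] < -5 ∧ v ≥ store(vec, v, 2*q - 7)[v + 1] + 3*store(vec, v, 2*q - 7)[v] - 12)


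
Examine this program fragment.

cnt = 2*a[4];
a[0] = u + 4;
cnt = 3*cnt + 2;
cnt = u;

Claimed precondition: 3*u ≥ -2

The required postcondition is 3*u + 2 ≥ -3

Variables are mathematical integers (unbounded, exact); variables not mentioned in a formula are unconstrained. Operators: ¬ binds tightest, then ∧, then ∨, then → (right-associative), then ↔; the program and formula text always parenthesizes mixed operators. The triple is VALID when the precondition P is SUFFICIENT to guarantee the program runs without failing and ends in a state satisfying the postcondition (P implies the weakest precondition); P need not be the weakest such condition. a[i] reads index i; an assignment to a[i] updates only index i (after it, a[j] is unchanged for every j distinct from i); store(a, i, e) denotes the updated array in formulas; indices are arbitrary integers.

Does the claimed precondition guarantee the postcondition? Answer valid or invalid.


Working backward. After the program, the postcondition 3*u + 2 ≥ -3 must hold; in canonical form it is 3*u ≥ -5.
Before cnt := u: 3*u ≥ -5
Before cnt := 3*cnt + 2: 3*u ≥ -5
Before a[0] := u + 4: 3*u ≥ -5
Before cnt := 2*a[4]: 3*u ≥ -5
The weakest precondition is 3*u ≥ -5.
Check whether 3*u ≥ -2 implies it.
Every state satisfying the precondition satisfies the weakest precondition: the implication holds.
Answer: valid
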